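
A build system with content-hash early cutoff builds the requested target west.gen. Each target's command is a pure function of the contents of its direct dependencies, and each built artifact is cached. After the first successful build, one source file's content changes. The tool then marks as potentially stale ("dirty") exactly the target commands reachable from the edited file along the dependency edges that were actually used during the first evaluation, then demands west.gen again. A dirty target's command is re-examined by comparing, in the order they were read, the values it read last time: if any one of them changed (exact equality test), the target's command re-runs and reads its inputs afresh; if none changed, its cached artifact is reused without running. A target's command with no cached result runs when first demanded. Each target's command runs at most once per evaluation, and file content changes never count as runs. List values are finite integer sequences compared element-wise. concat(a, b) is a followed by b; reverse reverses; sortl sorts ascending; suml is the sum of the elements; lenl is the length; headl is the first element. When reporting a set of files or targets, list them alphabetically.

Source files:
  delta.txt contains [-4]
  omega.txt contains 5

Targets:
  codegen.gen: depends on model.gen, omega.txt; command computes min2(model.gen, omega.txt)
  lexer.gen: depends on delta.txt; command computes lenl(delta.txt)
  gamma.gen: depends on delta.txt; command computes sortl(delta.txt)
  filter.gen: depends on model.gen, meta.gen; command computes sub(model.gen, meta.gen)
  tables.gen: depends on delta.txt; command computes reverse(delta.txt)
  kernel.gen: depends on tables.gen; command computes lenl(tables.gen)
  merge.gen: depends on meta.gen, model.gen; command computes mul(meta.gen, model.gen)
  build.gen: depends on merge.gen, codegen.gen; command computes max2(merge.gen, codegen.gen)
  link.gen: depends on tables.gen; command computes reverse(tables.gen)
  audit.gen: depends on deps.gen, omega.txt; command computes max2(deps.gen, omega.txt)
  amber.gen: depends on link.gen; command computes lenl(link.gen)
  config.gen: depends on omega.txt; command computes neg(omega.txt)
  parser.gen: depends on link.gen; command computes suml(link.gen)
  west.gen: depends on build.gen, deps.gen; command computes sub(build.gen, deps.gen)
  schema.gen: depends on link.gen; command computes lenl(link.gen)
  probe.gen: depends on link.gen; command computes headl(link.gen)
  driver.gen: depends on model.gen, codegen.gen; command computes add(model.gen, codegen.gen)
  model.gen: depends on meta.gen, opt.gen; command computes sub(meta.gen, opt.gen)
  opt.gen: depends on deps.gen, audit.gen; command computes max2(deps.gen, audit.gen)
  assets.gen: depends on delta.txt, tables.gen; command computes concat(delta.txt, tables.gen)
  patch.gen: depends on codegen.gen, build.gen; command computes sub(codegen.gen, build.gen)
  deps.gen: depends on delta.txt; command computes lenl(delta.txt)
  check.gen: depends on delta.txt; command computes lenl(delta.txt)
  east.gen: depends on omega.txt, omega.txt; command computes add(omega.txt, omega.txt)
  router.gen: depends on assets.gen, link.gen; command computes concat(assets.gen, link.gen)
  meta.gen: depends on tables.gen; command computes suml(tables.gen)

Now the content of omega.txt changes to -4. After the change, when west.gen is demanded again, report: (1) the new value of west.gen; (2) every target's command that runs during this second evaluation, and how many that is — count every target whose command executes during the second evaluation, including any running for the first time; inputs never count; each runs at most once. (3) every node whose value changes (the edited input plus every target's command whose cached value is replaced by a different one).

New value of west.gen: 19.
Target commands that run: audit.gen, build.gen, codegen.gen, merge.gen, model.gen, opt.gen, west.gen — 7 in total.
Values that change: audit.gen, build.gen, codegen.gen, merge.gen, model.gen, omega.txt, opt.gen, west.gen.

First evaluation (everything demanded from the output):
  deps.gen = lenl([-4]) = 1
  audit.gen = max2(1, 5) = 5
  opt.gen = max2(1, 5) = 5
  tables.gen = reverse([-4]) = [-4]
  meta.gen = suml([-4]) = -4
  model.gen = sub(-4, 5) = -9
  codegen.gen = min2(-9, 5) = -9
  merge.gen = mul(-4, -9) = 36
  build.gen = max2(36, -9) = 36
  west.gen = sub(36, 1) = 35

Propagation after the edit:
  audit.gen: runs — omega.txt 5->-4; result 1.
  opt.gen: runs — audit.gen 5->1; result 1.
  model.gen: runs — opt.gen 5->1; result -5.
  codegen.gen: runs — model.gen -9->-5; omega.txt 5->-4; result -5.
  merge.gen: runs — model.gen -9->-5; result 20.
  build.gen: runs — merge.gen 36->20; codegen.gen -9->-5; result 20.
  west.gen: runs — build.gen 36->20; result 19.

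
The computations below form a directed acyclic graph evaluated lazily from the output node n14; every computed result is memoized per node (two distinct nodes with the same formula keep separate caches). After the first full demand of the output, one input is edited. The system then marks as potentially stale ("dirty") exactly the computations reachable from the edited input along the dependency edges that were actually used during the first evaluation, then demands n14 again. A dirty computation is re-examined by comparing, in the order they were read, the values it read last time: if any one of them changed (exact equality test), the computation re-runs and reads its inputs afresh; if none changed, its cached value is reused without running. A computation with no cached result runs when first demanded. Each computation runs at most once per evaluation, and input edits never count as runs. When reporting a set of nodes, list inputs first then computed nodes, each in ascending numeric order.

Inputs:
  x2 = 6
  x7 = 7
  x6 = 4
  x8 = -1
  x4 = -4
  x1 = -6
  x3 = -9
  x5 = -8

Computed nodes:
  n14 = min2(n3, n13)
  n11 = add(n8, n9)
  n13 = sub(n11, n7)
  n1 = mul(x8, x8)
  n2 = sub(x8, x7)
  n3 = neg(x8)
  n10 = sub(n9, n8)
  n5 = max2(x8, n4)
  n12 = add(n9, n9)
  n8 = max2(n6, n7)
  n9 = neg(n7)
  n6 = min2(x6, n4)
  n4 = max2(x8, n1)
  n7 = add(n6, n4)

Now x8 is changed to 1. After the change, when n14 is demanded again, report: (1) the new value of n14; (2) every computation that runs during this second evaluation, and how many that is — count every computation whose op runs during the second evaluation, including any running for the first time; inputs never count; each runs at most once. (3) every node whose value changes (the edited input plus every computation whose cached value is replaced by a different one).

First demand of the output computes:
  n1 = mul(-1, -1) = 1
  n3 = neg(-1) = 1
  n4 = max2(-1, 1) = 1
  n6 = min2(4, 1) = 1
  n7 = add(1, 1) = 2
  n8 = max2(1, 2) = 2
  n9 = neg(2) = -2
  n11 = add(2, -2) = 0
  n13 = sub(0, 2) = -2
  n14 = min2(1, -2) = -2

After the edit, cleaning proceeds:
  n1: a read changed (x8 -1->1; x8 -1->1) — executes, giving 1 — identical to its old value.
  n3: a read changed (x8 -1->1) — executes, giving -1.
  n4: a read changed (x8 -1->1) — executes, giving 1 — identical to its old value.
  n6: dirty, but its reads are unchanged (x6 unchanged, n4 unchanged); cached 1 stands.
  n7: dirty, but its reads are unchanged (n6 unchanged, n4 unchanged); cached 2 stands.
  n8: dirty, but its reads are unchanged (n6 unchanged, n7 unchanged); cached 2 stands.
  n9: dirty, but its reads are unchanged (n7 unchanged); cached -2 stands.
  n11: dirty, but its reads are unchanged (n8 unchanged, n9 unchanged); cached 0 stands.
  n13: dirty, but its reads are unchanged (n11 unchanged, n7 unchanged); cached -2 stands.
  n14: a read changed (n3 1->-1) — executes, giving -2 — identical to its old value.

Note where the cutoff bites: n6 is checked, finds nothing changed, and keeps its cache.

Demanding n14 again yields -2.
4 computations run: n1, n3, n4, n14.
The nodes whose values change: x8, n3.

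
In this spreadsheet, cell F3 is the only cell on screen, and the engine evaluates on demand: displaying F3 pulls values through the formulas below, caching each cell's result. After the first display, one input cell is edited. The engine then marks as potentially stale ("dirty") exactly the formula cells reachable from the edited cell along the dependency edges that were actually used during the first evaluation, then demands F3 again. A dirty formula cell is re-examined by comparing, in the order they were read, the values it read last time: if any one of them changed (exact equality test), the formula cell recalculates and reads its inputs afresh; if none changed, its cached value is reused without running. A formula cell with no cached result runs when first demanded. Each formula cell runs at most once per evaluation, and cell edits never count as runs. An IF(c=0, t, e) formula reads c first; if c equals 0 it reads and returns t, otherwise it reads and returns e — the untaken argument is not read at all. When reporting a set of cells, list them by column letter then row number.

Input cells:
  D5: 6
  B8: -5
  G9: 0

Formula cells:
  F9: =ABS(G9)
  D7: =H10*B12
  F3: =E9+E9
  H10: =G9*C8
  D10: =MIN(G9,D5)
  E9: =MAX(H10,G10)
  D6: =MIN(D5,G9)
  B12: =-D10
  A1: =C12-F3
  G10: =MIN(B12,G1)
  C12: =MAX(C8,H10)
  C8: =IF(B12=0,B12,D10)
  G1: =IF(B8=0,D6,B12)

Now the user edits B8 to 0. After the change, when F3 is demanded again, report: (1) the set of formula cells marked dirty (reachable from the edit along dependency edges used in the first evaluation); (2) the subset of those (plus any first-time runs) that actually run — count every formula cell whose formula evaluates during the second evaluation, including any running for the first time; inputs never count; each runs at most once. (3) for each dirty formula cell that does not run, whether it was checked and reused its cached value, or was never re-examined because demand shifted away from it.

Dirty set: E9, F3, G1, G10.
Run set: D6, G1 (2 run).
Re-examined without running (cache reused): E9, F3, G10.
The important point: the flipped condition pulls in fresh nodes; D6 runs for the first time.

Initial pass — values computed on the first demand:
  D10 = MIN(0, 6) = 0
  B12 = -(0) = 0
  C8 = IF(B12=0: B12=0 -> then branch B12) = 0
  G1 = IF(B8=0: B8=-5 -> else branch B12) = 0
  G10 = MIN(0, 0) = 0
  H10 = 0 * 0 = 0
  E9 = MAX(0, 0) = 0
  F3 = 0 + 0 = 0

Second demand — change propagation:
  D6: newly demanded (no cache) — executes and yields 0.
  G1: re-runs because B8 -5->0; new result 0 (unchanged).
  G10: re-examined; everything it read last time is the same (B12 unchanged, G1 unchanged) — cache 0 kept, no run.
  E9: re-examined; everything it read last time is the same (H10 unchanged, G10 unchanged) — cache 0 kept, no run.
  F3: re-examined; everything it read last time is the same (E9 unchanged, E9 unchanged) — cache 0 kept, no run.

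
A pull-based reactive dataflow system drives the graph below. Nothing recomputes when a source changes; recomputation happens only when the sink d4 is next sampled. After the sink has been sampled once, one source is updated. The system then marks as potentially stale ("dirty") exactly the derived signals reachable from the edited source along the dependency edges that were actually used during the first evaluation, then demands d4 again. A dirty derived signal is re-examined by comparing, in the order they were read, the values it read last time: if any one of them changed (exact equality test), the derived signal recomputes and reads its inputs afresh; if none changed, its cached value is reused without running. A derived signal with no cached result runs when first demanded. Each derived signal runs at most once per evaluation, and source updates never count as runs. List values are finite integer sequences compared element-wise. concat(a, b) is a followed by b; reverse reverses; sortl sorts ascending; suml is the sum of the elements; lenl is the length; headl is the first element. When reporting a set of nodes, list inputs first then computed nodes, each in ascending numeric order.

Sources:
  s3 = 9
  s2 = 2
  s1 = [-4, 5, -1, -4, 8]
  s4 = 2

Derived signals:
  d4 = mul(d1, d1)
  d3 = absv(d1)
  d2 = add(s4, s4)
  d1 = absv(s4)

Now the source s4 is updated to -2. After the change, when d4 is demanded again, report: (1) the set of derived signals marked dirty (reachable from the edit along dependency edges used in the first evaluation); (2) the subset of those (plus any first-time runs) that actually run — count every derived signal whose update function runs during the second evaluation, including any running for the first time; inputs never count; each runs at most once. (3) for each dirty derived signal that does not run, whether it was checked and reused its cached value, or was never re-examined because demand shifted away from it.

First evaluation (everything demanded from the output):
  d1 = absv(2) = 2
  d4 = mul(2, 2) = 4

Propagation after the edit:
  d1: runs — s4 2->-2; result 2 (same value as before).
  d4: checked — values it read are unchanged (d1 unchanged, d1 unchanged); reused cached 4 without running.

Key observation: the change is absorbed at d1 — it re-runs but produces the same value, and the output's value is unchanged.

Marked dirty: d1, d4.
Derived signals that run: d1 — 1 in total.
Checked but reused from cache: d4.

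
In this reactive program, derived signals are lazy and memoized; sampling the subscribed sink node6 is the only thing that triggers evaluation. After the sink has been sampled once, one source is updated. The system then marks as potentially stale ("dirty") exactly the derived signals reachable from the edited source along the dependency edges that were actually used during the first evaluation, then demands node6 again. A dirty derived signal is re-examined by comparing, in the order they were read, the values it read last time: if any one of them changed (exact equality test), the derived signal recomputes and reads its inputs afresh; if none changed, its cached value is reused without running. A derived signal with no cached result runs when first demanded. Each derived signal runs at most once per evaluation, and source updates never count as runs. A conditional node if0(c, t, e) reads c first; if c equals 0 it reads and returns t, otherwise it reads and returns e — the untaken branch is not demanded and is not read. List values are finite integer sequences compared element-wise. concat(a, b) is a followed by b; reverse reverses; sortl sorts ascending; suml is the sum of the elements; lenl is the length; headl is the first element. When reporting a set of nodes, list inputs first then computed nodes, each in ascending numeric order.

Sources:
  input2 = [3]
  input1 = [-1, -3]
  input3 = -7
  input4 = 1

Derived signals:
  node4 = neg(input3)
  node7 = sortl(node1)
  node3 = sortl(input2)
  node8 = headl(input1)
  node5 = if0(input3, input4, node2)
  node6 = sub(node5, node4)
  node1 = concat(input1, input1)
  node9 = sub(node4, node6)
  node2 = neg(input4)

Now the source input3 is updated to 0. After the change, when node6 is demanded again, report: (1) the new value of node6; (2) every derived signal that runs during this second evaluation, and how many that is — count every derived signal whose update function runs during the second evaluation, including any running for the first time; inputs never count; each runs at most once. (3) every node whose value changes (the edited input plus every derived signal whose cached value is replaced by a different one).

Demanding node6 again yields 1.
3 derived signals run: node4, node5, node6.
The nodes whose values change: input3, node4, node5, node6.

First demand of the output computes:
  node2 = neg(1) = -1
  node4 = neg(-7) = 7
  node5 = if0(input3=-7 -> else branch node2) = -1
  node6 = sub(-1, 7) = -8

After the edit, cleaning proceeds:
  node4: a read changed (input3 -7->0) — executes, giving 0.
  node5: a read changed (input3 -7->0) — executes, giving 1.
  node6: a read changed (node5 -1->1; node4 7->0) — executes, giving 1.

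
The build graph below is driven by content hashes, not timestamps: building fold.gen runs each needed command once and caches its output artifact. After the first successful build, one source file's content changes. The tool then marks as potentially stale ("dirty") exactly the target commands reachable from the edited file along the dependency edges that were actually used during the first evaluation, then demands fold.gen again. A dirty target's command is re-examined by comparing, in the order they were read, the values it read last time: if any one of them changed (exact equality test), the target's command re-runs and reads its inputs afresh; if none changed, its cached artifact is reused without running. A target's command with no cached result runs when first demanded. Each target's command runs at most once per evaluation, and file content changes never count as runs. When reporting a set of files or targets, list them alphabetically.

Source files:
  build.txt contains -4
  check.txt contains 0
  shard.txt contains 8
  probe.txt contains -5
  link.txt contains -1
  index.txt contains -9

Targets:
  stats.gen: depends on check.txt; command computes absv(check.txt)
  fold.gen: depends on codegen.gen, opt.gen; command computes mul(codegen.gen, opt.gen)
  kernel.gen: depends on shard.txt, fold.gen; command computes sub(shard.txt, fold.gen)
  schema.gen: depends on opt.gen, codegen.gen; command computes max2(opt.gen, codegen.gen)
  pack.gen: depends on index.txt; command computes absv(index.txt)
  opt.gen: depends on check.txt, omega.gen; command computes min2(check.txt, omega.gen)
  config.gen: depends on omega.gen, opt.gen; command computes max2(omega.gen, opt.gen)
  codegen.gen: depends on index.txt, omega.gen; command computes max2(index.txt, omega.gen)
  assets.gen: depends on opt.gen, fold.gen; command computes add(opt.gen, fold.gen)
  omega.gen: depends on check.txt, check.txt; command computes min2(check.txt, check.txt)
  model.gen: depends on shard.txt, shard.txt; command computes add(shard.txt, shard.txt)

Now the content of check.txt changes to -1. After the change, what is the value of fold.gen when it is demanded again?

Initial pass — values computed on the first demand:
  omega.gen = min2(0, 0) = 0
  codegen.gen = max2(-9, 0) = 0
  opt.gen = min2(0, 0) = 0
  fold.gen = mul(0, 0) = 0

Second demand — change propagation:
  omega.gen: re-runs because check.txt 0->-1; check.txt 0->-1; new result -1.
  codegen.gen: re-runs because omega.gen 0->-1; new result -1.
  opt.gen: re-runs because check.txt 0->-1; omega.gen 0->-1; new result -1.
  fold.gen: re-runs because codegen.gen 0->-1; opt.gen 0->-1; new result 1.

fold.gen now evaluates to 1.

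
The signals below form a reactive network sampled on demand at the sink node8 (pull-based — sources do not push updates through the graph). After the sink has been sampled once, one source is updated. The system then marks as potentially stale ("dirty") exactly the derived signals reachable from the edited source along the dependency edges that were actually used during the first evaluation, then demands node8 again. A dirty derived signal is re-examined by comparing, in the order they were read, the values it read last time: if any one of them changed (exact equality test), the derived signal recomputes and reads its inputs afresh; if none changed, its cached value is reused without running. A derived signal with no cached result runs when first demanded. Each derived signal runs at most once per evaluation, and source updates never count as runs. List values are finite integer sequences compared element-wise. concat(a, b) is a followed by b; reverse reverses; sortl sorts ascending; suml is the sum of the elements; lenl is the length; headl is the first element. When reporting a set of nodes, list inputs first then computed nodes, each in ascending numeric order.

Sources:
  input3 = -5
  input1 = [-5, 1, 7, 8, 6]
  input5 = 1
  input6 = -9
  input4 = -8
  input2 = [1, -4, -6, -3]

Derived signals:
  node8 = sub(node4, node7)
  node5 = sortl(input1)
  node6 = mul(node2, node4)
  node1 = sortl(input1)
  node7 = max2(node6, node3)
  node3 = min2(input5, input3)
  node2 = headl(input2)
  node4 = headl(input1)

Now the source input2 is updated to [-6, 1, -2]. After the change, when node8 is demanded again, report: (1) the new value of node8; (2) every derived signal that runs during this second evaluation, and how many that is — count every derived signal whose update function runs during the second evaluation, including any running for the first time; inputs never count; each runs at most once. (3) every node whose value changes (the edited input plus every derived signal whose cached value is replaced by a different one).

node8 now evaluates to -35.
Run set: node2, node6, node7, node8 (4 run).
Changed values: input2, node2, node6, node7, node8.

Initial pass — values computed on the first demand:
  node2 = headl([1, -4, -6, -3]) = 1
  node3 = min2(1, -5) = -5
  node4 = headl([-5, 1, 7, 8, 6]) = -5
  node6 = mul(1, -5) = -5
  node7 = max2(-5, -5) = -5
  node8 = sub(-5, -5) = 0

Second demand — change propagation:
  node2: re-runs because input2 [1, -4, -6, -3]->[-6, 1, -2]; new result -6.
  node6: re-runs because node2 1->-6; new result 30.
  node7: re-runs because node6 -5->30; new result 30.
  node8: re-runs because node7 -5->30; new result -35.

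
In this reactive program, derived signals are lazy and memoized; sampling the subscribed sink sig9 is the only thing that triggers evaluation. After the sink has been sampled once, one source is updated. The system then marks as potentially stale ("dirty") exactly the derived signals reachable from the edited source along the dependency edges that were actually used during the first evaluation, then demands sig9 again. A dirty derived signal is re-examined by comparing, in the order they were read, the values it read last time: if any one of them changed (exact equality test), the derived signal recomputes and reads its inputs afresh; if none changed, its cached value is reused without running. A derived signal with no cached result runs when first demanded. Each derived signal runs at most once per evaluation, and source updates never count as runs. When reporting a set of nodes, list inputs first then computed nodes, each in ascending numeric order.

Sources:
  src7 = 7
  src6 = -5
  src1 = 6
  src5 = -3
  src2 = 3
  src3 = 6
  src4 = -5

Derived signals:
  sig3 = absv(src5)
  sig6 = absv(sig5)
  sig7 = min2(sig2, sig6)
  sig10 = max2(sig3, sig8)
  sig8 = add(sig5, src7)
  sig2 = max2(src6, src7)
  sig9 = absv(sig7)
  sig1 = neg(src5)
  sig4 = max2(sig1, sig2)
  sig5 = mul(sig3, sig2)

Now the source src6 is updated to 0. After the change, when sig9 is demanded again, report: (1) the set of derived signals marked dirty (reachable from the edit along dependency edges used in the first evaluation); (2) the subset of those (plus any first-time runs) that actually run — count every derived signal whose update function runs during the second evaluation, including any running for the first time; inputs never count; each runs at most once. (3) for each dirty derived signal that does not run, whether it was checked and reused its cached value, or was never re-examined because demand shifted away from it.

The edit dirties: sig2, sig5, sig6, sig7, sig9.
1 derived signals run: sig2.
Cache hits after checking: sig5, sig6, sig7, sig9.
Note the absorption at sig2: it re-runs yet its value is the same, leaving the output's value untouched.

First demand of the output computes:
  sig2 = max2(-5, 7) = 7
  sig3 = absv(-3) = 3
  sig5 = mul(3, 7) = 21
  sig6 = absv(21) = 21
  sig7 = min2(7, 21) = 7
  sig9 = absv(7) = 7

After the edit, cleaning proceeds:
  sig2: a read changed (src6 -5->0) — executes, giving 7 — identical to its old value.
  sig5: dirty, but its reads are unchanged (sig3 unchanged, sig2 unchanged); cached 21 stands.
  sig6: dirty, but its reads are unchanged (sig5 unchanged); cached 21 stands.
  sig7: dirty, but its reads are unchanged (sig2 unchanged, sig6 unchanged); cached 7 stands.
  sig9: dirty, but its reads are unchanged (sig7 unchanged); cached 7 stands.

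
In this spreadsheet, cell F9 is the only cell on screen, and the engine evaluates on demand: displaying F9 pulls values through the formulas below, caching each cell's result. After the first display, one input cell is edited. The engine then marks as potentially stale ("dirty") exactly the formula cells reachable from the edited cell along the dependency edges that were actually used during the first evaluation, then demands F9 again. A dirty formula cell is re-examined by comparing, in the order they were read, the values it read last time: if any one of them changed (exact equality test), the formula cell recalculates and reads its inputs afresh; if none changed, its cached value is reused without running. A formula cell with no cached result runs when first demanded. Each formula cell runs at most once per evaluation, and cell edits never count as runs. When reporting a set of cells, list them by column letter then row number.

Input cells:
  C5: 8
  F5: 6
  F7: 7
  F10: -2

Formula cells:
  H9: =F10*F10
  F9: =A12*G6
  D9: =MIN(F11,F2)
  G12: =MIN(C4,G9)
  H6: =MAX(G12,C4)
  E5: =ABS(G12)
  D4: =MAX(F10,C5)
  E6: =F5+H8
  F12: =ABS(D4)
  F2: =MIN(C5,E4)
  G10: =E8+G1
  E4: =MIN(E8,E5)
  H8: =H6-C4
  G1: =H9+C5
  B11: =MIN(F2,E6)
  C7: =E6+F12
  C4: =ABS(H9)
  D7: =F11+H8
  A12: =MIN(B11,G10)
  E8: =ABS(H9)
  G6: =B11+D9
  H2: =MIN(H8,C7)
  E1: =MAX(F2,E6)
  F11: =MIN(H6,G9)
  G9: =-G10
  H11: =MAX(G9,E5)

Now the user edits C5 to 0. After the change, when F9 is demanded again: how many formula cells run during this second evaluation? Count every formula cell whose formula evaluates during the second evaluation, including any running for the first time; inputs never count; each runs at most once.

Initial pass — values computed on the first demand:
  H9 = -2 * -2 = 4
  C4 = ABS(4) = 4
  E8 = ABS(4) = 4
  G1 = 4 + 8 = 12
  G10 = 4 + 12 = 16
  G9 = -(16) = -16
  G12 = MIN(4, -16) = -16
  E5 = ABS(-16) = 16
  E4 = MIN(4, 16) = 4
  F2 = MIN(8, 4) = 4
  H6 = MAX(-16, 4) = 4
  F11 = MIN(4, -16) = -16
  D9 = MIN(-16, 4) = -16
  H8 = 4 - 4 = 0
  E6 = 6 + 0 = 6
  B11 = MIN(4, 6) = 4
  A12 = MIN(4, 16) = 4
  G6 = 4 + -16 = -12
  F9 = 4 * -12 = -48

Second demand — change propagation:
  G1: re-runs because C5 8->0; new result 4.
  G10: re-runs because G1 12->4; new result 8.
  G9: re-runs because G10 16->8; new result -8.
  G12: re-runs because G9 -16->-8; new result -8.
  E5: re-runs because G12 -16->-8; new result 8.
  E4: re-runs because E5 16->8; new result 4 (unchanged).
  F2: re-runs because C5 8->0; new result 0.
  H6: re-runs because G12 -16->-8; new result 4 (unchanged).
  F11: re-runs because G9 -16->-8; new result -8.
  D9: re-runs because F11 -16->-8; F2 4->0; new result -8.
  H8: re-examined; everything it read last time is the same (H6 unchanged, C4 unchanged) — cache 0 kept, no run.
  E6: re-examined; everything it read last time is the same (F5 unchanged, H8 unchanged) — cache 6 kept, no run.
  B11: re-runs because F2 4->0; new result 0.
  A12: re-runs because B11 4->0; G10 16->8; new result 0.
  G6: re-runs because B11 4->0; D9 -16->-8; new result -8.
  F9: re-runs because A12 4->0; G6 -12->-8; new result 0.

The important point: at H8 every value read last time is unchanged, so the dirty flag clears without a run.

Run set: A12, B11, D9, E4, E5, F2, F9, F11, G1, G6, G9, G10, G12, H6 (14 run).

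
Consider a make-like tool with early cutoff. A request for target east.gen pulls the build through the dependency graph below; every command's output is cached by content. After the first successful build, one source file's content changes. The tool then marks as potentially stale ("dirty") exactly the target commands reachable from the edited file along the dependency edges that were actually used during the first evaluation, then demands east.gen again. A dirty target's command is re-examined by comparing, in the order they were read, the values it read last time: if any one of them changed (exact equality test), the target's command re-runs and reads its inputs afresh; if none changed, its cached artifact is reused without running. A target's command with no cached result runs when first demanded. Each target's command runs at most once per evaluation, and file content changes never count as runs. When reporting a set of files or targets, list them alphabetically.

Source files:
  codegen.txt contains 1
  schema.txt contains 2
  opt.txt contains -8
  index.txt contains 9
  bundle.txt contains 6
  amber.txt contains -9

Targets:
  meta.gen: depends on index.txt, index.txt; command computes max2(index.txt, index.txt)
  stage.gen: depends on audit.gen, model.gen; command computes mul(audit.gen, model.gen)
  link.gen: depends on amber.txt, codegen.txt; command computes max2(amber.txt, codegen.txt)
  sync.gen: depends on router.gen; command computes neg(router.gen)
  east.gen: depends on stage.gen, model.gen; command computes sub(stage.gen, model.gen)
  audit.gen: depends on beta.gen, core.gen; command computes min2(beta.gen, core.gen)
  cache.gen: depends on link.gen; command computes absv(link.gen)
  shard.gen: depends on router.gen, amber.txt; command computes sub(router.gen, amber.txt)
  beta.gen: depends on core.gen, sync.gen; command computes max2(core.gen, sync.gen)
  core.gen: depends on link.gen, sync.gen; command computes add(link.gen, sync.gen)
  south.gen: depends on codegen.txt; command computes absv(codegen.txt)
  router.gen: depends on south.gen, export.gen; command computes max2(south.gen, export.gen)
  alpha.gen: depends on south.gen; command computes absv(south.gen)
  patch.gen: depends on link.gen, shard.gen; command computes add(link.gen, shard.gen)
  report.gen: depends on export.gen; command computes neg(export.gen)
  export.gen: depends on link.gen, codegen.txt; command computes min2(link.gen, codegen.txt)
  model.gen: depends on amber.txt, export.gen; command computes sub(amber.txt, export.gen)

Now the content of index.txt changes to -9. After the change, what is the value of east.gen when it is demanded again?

Demanding east.gen again yields 10.
Note the shortcut — index.txt feeds only undemanded nodes, so no recomputation happens.

First demand of the output computes:
  link.gen = max2(-9, 1) = 1
  export.gen = min2(1, 1) = 1
  model.gen = sub(-9, 1) = -10
  south.gen = absv(1) = 1
  router.gen = max2(1, 1) = 1
  sync.gen = neg(1) = -1
  core.gen = add(1, -1) = 0
  beta.gen = max2(0, -1) = 0
  audit.gen = min2(0, 0) = 0
  stage.gen = mul(0, -10) = 0
  east.gen = sub(0, -10) = 10

After the edit, cleaning proceeds:
  index.txt only reaches undemanded nodes; the second demand re-runs nothing.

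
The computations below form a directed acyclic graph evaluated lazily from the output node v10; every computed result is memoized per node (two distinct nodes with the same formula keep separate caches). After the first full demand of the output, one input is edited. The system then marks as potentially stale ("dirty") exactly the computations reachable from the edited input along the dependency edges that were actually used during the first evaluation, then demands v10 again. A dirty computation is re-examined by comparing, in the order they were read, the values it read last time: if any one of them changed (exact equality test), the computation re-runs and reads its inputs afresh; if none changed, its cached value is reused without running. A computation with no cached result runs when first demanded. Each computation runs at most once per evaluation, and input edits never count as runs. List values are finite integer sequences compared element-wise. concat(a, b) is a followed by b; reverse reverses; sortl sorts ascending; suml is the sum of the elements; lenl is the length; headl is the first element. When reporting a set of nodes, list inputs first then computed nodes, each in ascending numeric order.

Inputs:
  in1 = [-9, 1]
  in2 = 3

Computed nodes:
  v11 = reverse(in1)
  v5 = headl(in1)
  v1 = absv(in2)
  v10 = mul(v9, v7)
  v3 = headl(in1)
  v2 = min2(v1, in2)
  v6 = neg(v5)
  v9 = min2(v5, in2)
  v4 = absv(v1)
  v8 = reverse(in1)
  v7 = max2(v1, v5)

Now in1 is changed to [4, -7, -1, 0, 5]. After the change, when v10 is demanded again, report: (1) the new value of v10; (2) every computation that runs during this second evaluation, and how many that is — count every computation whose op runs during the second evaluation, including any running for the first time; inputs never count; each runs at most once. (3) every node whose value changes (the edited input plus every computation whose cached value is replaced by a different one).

Demanding v10 again yields 12.
4 computations run: v5, v7, v9, v10.
The nodes whose values change: in1, v5, v7, v9, v10.

First demand of the output computes:
  v1 = absv(3) = 3
  v5 = headl([-9, 1]) = -9
  v7 = max2(3, -9) = 3
  v9 = min2(-9, 3) = -9
  v10 = mul(-9, 3) = -27

After the edit, cleaning proceeds:
  v5: a read changed (in1 [-9, 1]->[4, -7, -1, 0, 5]) — executes, giving 4.
  v7: a read changed (v5 -9->4) — executes, giving 4.
  v9: a read changed (v5 -9->4) — executes, giving 3.
  v10: a read changed (v9 -9->3; v7 3->4) — executes, giving 12.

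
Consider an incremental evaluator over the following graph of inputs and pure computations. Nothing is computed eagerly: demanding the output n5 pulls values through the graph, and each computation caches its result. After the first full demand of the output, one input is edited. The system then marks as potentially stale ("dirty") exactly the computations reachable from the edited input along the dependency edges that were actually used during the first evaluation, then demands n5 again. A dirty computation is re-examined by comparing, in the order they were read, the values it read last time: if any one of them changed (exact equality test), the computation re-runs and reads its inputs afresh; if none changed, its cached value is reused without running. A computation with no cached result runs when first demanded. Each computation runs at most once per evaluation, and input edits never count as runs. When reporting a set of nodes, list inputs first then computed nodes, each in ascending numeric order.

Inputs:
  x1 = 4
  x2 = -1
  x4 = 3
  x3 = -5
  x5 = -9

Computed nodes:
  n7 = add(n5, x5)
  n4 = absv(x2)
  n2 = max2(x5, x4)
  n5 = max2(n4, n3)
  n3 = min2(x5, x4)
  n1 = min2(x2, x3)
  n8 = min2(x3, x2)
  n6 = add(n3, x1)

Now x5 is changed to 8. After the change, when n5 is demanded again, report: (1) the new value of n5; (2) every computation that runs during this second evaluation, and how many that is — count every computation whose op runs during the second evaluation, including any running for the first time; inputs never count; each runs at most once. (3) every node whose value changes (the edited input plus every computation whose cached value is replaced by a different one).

Initial pass — values computed on the first demand:
  n3 = min2(-9, 3) = -9
  n4 = absv(-1) = 1
  n5 = max2(1, -9) = 1

Second demand — change propagation:
  n3: re-runs because x5 -9->8; new result 3.
  n5: re-runs because n3 -9->3; new result 3.

n5 now evaluates to 3.
Run set: n3, n5 (2 run).
Changed values: x5, n3, n5.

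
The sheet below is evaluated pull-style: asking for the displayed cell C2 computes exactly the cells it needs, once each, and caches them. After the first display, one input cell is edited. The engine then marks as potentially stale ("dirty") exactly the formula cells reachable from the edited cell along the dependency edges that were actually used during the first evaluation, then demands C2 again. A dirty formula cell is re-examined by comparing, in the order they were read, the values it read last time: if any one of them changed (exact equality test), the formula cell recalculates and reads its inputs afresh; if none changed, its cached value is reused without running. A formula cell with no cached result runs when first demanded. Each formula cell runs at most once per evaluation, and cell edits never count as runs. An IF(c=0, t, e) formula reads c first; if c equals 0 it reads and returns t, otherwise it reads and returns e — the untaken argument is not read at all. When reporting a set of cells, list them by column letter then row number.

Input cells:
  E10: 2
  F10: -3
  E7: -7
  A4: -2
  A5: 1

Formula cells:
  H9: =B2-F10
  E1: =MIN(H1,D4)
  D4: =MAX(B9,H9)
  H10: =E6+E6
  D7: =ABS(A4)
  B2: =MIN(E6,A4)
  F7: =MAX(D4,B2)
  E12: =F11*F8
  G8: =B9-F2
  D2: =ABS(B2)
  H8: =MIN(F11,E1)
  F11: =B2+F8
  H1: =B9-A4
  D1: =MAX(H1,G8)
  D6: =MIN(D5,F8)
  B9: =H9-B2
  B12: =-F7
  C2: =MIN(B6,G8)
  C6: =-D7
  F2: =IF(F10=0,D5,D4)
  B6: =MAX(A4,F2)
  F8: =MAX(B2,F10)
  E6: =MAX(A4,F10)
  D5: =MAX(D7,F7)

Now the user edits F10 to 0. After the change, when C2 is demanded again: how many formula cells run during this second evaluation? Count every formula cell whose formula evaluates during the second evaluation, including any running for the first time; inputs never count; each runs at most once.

First demand of the output computes:
  E6 = MAX(-2, -3) = -2
  B2 = MIN(-2, -2) = -2
  H9 = -2 - -3 = 1
  B9 = 1 - -2 = 3
  D4 = MAX(3, 1) = 3
  F2 = IF(F10=0: F10=-3 -> else branch D4) = 3
  B6 = MAX(-2, 3) = 3
  G8 = 3 - 3 = 0
  C2 = MIN(3, 0) = 0

After the edit, cleaning proceeds:
  D7: had never run; runs now, result 2.
  E6: a read changed (F10 -3->0) — executes, giving 0.
  B2: a read changed (E6 -2->0) — executes, giving -2 — identical to its old value.
  H9: a read changed (F10 -3->0) — executes, giving -2.
  B9: a read changed (H9 1->-2) — executes, giving 0.
  D4: a read changed (B9 3->0; H9 1->-2) — executes, giving 0.
  F7: had never run; runs now, result 0.
  D5: had never run; runs now, result 2.
  F2: a read changed (F10 -3->0; D4 3->0) — executes, giving 2.
  B6: a read changed (F2 3->2) — executes, giving 2.
  G8: a read changed (B9 3->0; F2 3->2) — executes, giving -2.
  C2: a read changed (B6 3->2; G8 0->-2) — executes, giving -2.

Note the branch switch — D5, D7, F7 had no cache and run now for the first time.

12 formula cells run: B2, B6, B9, C2, D4, D5, D7, E6, F2, F7, G8, H9.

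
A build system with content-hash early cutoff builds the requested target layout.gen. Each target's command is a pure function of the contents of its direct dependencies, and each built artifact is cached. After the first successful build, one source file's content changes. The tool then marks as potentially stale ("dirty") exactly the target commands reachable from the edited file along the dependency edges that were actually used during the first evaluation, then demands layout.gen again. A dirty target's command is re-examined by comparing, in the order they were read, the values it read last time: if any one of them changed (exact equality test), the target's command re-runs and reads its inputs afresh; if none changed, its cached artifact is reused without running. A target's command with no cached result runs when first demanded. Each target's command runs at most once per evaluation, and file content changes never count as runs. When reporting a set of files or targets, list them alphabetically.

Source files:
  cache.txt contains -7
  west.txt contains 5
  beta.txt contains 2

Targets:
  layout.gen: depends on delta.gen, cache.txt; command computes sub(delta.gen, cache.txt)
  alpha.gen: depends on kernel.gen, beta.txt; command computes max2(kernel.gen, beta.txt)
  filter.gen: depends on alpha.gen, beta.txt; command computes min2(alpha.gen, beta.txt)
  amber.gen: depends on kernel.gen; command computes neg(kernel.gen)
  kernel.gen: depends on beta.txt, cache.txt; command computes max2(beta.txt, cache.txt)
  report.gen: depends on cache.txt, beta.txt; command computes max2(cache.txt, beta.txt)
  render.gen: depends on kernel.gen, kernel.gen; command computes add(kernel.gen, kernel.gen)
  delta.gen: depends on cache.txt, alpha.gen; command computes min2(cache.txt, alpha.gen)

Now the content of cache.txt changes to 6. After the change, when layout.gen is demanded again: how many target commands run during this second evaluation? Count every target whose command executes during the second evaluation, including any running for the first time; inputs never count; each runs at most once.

First evaluation (everything demanded from the output):
  kernel.gen = max2(2, -7) = 2
  alpha.gen = max2(2, 2) = 2
  delta.gen = min2(-7, 2) = -7
  layout.gen = sub(-7, -7) = 0

Propagation after the edit:
  kernel.gen: runs — cache.txt -7->6; result 6.
  alpha.gen: runs — kernel.gen 2->6; result 6.
  delta.gen: runs — cache.txt -7->6; alpha.gen 2->6; result 6.
  layout.gen: runs — delta.gen -7->6; cache.txt -7->6; result 0 (same value as before).

Target commands that run: alpha.gen, delta.gen, kernel.gen, layout.gen — 4 in total.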